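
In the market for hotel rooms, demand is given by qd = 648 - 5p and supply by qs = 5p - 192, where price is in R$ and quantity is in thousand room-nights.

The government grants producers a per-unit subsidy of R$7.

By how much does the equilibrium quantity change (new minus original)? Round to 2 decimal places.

+17.50

Initially, 648 - 5p = 5p - 192, so 840 = 10p and p = 84, q = 228.
Since sellers receive the price plus the subsidy, the effective supply curve becomes qs = 5p - 157.
Clearing the new market: 648 - 5p = 5p - 157, so p = 80.5 and q = 245.5.
Δq = 245.5 − 228 = +17.50.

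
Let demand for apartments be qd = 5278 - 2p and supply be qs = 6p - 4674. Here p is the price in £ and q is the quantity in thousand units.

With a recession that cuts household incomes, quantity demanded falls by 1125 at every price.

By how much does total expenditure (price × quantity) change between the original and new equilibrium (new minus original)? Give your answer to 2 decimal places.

-1323316.41

Solve the original market: 5278 - 2p = 6p - 4674, hence p = 1244 and q = 2790.
The new curves are qd = 4153 - 2p (demand) and qs = 6p - 4674 (supply).
New equilibrium: 4153 - 2p = 6p - 4674 ⇒ 8827 = 8p ⇒ p = 1103.375, q = 1946.25.
Expenditure moves from 1244×2790 = 3470760 to 1103.375×1946.25 = 2147443.59375; change = -1323316.41.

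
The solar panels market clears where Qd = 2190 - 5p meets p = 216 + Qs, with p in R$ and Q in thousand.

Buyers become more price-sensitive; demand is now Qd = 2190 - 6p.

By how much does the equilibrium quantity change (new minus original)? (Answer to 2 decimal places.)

Before the shock: 2190 - 5p = p - 216 ⇒ 2406 = 6p ⇒ p = 401, Q = 185.
After the shift, demand is Qd = 2190 - 6p and supply is Qs = p - 216.
Setting them equal: 2190 - 6p = p - 216 → 2406 = 7p, so p = 2406/7 ≈ 343.7143 and Q = 894/7 ≈ 127.7143.
ΔQ = 127.7143 − 185 = -57.29.

-57.29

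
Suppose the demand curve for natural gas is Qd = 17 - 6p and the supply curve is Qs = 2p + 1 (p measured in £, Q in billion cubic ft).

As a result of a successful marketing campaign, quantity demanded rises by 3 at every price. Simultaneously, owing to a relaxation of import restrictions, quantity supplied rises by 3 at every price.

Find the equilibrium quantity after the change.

8

Before the shock: 17 - 6p = 2p + 1 ⇒ 16 = 8p ⇒ p = 2, Q = 5.
After the shift, demand is Qd = 20 - 6p and supply is Qs = 2p + 4.
Setting them equal: 20 - 6p = 2p + 4 → 16 = 8p, so p = 2 and Q = 8.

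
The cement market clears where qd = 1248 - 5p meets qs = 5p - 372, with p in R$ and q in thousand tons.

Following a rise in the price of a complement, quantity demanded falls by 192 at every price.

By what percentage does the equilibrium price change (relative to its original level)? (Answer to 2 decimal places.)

-11.85

Before the shock: 1248 - 5p = 5p - 372 ⇒ 1620 = 10p ⇒ p = 162, q = 438.
With the change applied: demand qd = 1056 - 5p, supply qs = 5p - 372.
New equilibrium: 1056 - 5p = 5p - 372 ⇒ 1428 = 10p ⇒ p = 142.8, q = 342.
%Δp = (142.8 − 162) / 162 × 100 = -11.85%.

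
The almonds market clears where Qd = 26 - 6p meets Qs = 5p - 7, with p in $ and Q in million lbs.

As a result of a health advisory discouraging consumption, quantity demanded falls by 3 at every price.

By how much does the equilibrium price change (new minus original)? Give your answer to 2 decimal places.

Solve the original market: 26 - 6p = 5p - 7, hence p = 3 and Q = 8.
After the shift, demand is Qd = 23 - 6p and supply is Qs = 5p - 7.
Setting them equal: 23 - 6p = 5p - 7 → 30 = 11p, so p = 30/11 ≈ 2.7273 and Q = 73/11 ≈ 6.6364.
Δp = 2.7273 − 3 = -0.27.

-0.27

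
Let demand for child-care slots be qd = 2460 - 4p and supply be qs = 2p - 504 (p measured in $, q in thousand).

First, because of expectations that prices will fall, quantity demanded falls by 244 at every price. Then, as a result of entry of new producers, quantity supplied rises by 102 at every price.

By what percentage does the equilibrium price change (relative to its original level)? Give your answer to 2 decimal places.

-11.67

Before the shock: 2460 - 4p = 2p - 504 ⇒ 2964 = 6p ⇒ p = 494, q = 484.
After the shift, demand is qd = 2216 - 4p and supply is qs = 2p - 402.
Equate the new curves: 2216 - 4p = 2p - 402, giving 2618 = 6p, p = 1309/3 ≈ 436.3333, q = 1412/3 ≈ 470.6667.
%Δp = (436.3333 − 494) / 494 × 100 = -11.67%.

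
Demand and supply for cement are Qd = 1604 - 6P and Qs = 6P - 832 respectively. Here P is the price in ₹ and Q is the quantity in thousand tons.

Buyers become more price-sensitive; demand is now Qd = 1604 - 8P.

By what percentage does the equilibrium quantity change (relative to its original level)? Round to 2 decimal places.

-45.08

Original equilibrium: 1604 - 6P = 6P - 832 gives 2436 = 12P, so P = 203 and Q = 386.
After the shift, demand is Qd = 1604 - 8P and supply is Qs = 6P - 832.
Clearing the new market: 1604 - 8P = 6P - 832, so P = 174 and Q = 212.
%ΔQ = (212 − 386) / 386 × 100 = -45.08%.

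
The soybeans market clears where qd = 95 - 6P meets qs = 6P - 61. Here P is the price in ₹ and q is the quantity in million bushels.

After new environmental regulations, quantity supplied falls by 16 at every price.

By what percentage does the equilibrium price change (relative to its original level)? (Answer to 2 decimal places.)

Original equilibrium: 95 - 6P = 6P - 61 gives 156 = 12P, so P = 13 and q = 17.
After the shift, demand is qd = 95 - 6P and supply is qs = 6P - 77.
Clearing the new market: 95 - 6P = 6P - 77, so P = 43/3 ≈ 14.3333 and q = 9.
%ΔP = (14.3333 − 13) / 13 × 100 = +10.26%.

+10.26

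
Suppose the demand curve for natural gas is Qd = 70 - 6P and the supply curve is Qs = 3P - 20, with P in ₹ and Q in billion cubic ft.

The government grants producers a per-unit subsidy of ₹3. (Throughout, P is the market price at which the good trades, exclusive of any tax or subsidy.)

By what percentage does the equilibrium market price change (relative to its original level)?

-10

Initially, 70 - 6P = 3P - 20, so 90 = 9P and P = 10, Q = 10.
Since sellers receive the price plus the subsidy, the effective supply curve becomes Qs = 3P - 11.
Clearing the new market: 70 - 6P = 3P - 11, so P = 9 and Q = 16.
%ΔP = (9 − 10) / 10 × 100 = -10%.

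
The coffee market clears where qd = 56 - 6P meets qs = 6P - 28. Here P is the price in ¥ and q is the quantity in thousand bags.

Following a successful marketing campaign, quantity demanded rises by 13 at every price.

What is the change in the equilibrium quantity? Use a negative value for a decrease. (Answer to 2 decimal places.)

Original equilibrium: 56 - 6P = 6P - 28 gives 84 = 12P, so P = 7 and q = 14.
The new curves are qd = 69 - 6P (demand) and qs = 6P - 28 (supply).
Equate the new curves: 69 - 6P = 6P - 28, giving 97 = 12P, P = 97/12 ≈ 8.0833, q = 20.5.
Δq = 20.5 − 14 = +6.50.

+6.50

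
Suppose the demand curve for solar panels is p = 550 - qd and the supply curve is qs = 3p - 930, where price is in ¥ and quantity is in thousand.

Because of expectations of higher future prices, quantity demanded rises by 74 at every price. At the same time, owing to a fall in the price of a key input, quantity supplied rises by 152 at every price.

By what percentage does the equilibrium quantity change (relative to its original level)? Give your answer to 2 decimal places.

+51.94

Initially, 550 - p = 3p - 930, so 1480 = 4p and p = 370, q = 180.
After the shift, demand is qd = 624 - p and supply is qs = 3p - 778.
Clearing the new market: 624 - p = 3p - 778, so p = 350.5 and q = 273.5.
%Δq = (273.5 − 180) / 180 × 100 = +51.94%.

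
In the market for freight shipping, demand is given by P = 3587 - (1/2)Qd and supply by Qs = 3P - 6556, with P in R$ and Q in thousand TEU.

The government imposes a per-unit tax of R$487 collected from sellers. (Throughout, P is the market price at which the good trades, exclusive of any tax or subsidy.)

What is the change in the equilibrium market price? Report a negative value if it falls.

+292.2

Initially, 7174 - 2P = 3P - 6556, so 13730 = 5P and P = 2746, Q = 1682.
Since sellers keep the price net of the tax, the effective supply curve becomes Qs = 3P - 8017.
Equate the new curves: 7174 - 2P = 3P - 8017, giving 15191 = 5P, P = 3038.2, Q = 1097.6.
ΔP = 3038.2 − 2746 = +292.2.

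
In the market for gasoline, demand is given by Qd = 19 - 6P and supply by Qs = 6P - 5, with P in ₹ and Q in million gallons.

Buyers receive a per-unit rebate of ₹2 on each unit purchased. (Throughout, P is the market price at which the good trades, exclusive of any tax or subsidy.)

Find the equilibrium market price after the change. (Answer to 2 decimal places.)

3.00

Initially, 19 - 6P = 6P - 5, so 24 = 12P and P = 2, Q = 7.
Since buyers' out-of-pocket price is the market price minus the rebate, the effective demand curve becomes Qd = 31 - 6P.
Clearing the new market: 31 - 6P = 6P - 5, so P = 3 and Q = 13.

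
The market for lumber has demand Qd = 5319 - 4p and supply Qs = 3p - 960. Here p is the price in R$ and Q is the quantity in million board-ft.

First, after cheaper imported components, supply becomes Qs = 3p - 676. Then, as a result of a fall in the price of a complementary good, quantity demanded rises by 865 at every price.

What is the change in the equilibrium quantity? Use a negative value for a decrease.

Original equilibrium: 5319 - 4p = 3p - 960 gives 6279 = 7p, so p = 897 and Q = 1731.
The new curves are Qd = 6184 - 4p (demand) and Qs = 3p - 676 (supply).
Setting them equal: 6184 - 4p = 3p - 676 → 6860 = 7p, so p = 980 and Q = 2264.
ΔQ = 2264 − 1731 = +533.

+533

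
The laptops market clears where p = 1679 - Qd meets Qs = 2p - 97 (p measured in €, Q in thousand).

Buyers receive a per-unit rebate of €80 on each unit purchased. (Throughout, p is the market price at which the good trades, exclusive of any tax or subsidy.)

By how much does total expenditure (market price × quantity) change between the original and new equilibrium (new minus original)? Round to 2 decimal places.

+61982.22

Original equilibrium: 1679 - p = 2p - 97 gives 1776 = 3p, so p = 592 and Q = 1087.
Since buyers' out-of-pocket price is the market price minus the rebate, the effective demand curve becomes Qd = 1759 - p.
Setting them equal: 1759 - p = 2p - 97 → 1856 = 3p, so p = 1856/3 ≈ 618.6667 and Q = 3421/3 ≈ 1140.3333.
Expenditure moves from 592×1087 = 643504 to 618.6667×1140.3333 = 705486.2222; change = +61982.22.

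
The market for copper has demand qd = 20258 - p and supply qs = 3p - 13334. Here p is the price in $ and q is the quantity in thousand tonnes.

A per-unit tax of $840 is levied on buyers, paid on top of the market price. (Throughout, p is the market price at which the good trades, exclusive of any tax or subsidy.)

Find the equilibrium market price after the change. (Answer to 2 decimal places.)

Initially, 20258 - p = 3p - 13334, so 33592 = 4p and p = 8398, q = 11860.
Since buyers pay the price plus the tax, the effective demand curve becomes qd = 19418 - p.
Setting them equal: 19418 - p = 3p - 13334 → 32752 = 4p, so p = 8188 and q = 11230.

8188.00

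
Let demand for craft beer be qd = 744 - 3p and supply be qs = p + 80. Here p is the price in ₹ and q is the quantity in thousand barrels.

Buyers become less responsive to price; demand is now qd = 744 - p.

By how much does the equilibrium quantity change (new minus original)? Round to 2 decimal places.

Solve the original market: 744 - 3p = p + 80, hence p = 166 and q = 246.
With the change applied: demand qd = 744 - p, supply qs = p + 80.
New equilibrium: 744 - p = p + 80 ⇒ 664 = 2p ⇒ p = 332, q = 412.
Δq = 412 − 246 = +166.00.

+166.00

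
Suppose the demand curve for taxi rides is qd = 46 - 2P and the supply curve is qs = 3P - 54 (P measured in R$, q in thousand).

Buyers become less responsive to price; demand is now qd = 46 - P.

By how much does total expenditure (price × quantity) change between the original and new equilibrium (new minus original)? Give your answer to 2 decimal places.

Original equilibrium: 46 - 2P = 3P - 54 gives 100 = 5P, so P = 20 and q = 6.
With the change applied: demand qd = 46 - P, supply qs = 3P - 54.
Clearing the new market: 46 - P = 3P - 54, so P = 25 and q = 21.
Expenditure moves from 20×6 = 120 to 25×21 = 525; change = +405.00.

+405.00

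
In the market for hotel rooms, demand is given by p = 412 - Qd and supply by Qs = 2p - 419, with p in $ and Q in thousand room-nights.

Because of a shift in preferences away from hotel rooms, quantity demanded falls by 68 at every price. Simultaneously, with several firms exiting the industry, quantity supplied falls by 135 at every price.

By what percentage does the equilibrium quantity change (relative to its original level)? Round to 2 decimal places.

-66.91

Initially, 412 - p = 2p - 419, so 831 = 3p and p = 277, Q = 135.
The new curves are Qd = 344 - p (demand) and Qs = 2p - 554 (supply).
Equate the new curves: 344 - p = 2p - 554, giving 898 = 3p, p = 898/3 ≈ 299.3333, Q = 134/3 ≈ 44.6667.
%ΔQ = (44.6667 − 135) / 135 × 100 = -66.91%.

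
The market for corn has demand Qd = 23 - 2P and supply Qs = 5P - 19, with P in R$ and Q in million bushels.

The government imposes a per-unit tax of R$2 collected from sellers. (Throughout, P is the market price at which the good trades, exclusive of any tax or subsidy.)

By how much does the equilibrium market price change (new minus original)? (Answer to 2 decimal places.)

+1.43

Solve the original market: 23 - 2P = 5P - 19, hence P = 6 and Q = 11.
Since sellers keep the price net of the tax, the effective supply curve becomes Qs = 5P - 29.
Setting them equal: 23 - 2P = 5P - 29 → 52 = 7P, so P = 52/7 ≈ 7.4286 and Q = 57/7 ≈ 8.1429.
ΔP = 7.4286 − 6 = +1.43.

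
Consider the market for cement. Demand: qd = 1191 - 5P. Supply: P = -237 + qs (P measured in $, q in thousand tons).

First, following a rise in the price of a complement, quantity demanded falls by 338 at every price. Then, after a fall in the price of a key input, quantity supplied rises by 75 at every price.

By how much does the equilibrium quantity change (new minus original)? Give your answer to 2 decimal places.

Original equilibrium: 1191 - 5P = P + 237 gives 954 = 6P, so P = 159 and q = 396.
After the shift, demand is qd = 853 - 5P and supply is qs = P + 312.
Setting them equal: 853 - 5P = P + 312 → 541 = 6P, so P = 541/6 ≈ 90.1667 and q = 2413/6 ≈ 402.1667.
Δq = 402.1667 − 396 = +6.17.

+6.17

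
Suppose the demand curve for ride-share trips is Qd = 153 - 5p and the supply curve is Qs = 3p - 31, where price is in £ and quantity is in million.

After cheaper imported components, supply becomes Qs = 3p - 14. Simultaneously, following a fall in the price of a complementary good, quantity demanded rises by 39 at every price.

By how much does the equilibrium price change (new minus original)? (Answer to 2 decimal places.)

+2.75

Initially, 153 - 5p = 3p - 31, so 184 = 8p and p = 23, Q = 38.
After the shift, demand is Qd = 192 - 5p and supply is Qs = 3p - 14.
Equate the new curves: 192 - 5p = 3p - 14, giving 206 = 8p, p = 25.75, Q = 63.25.
Δp = 25.75 − 23 = +2.75.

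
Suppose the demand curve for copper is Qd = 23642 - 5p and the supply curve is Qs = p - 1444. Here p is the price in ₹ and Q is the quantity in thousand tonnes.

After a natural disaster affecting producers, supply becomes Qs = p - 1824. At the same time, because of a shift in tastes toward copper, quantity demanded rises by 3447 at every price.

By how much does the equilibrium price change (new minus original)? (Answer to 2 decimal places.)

+637.83

Solve the original market: 23642 - 5p = p - 1444, hence p = 4181 and Q = 2737.
The shock moves the curves to Qd = 27089 - 5p and Qs = p - 1824.
Equate the new curves: 27089 - 5p = p - 1824, giving 28913 = 6p, p = 28913/6 ≈ 4818.8333, Q = 17969/6 ≈ 2994.8333.
Δp = 4818.8333 − 4181 = +637.83.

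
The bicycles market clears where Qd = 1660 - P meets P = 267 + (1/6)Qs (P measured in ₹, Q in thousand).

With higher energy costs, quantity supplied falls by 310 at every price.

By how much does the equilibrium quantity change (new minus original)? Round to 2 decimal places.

-44.29

Initially, 1660 - P = 6P - 1602, so 3262 = 7P and P = 466, Q = 1194.
With the change applied: demand Qd = 1660 - P, supply Qs = 6P - 1912.
Equate the new curves: 1660 - P = 6P - 1912, giving 3572 = 7P, P = 3572/7 ≈ 510.2857, Q = 8048/7 ≈ 1149.7143.
ΔQ = 1149.7143 − 1194 = -44.29.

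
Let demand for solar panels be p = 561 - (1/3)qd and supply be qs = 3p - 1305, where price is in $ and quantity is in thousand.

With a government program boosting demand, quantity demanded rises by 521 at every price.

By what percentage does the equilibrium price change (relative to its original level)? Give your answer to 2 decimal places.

+17.44

Before the shock: 1683 - 3p = 3p - 1305 ⇒ 2988 = 6p ⇒ p = 498, q = 189.
The shock moves the curves to qd = 2204 - 3p and qs = 3p - 1305.
New equilibrium: 2204 - 3p = 3p - 1305 ⇒ 3509 = 6p ⇒ p = 3509/6 ≈ 584.8333, q = 449.5.
%Δp = (584.8333 − 498) / 498 × 100 = +17.44%.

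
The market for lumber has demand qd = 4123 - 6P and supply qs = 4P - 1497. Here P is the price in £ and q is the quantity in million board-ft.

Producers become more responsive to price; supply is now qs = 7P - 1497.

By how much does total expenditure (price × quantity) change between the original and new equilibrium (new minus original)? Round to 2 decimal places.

+239002.97

Solve the original market: 4123 - 6P = 4P - 1497, hence P = 562 and q = 751.
The shock moves the curves to qd = 4123 - 6P and qs = 7P - 1497.
Clearing the new market: 4123 - 6P = 7P - 1497, so P = 5620/13 ≈ 432.3077 and q = 19879/13 ≈ 1529.1538.
Expenditure moves from 562×751 = 422062 to 432.3077×1529.1538 = 661064.9704; change = +239002.97.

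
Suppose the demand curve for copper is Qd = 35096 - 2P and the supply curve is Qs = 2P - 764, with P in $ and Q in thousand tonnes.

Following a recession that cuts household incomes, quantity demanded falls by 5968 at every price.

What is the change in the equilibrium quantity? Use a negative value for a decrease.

-2984

Original equilibrium: 35096 - 2P = 2P - 764 gives 35860 = 4P, so P = 8965 and Q = 17166.
The shock moves the curves to Qd = 29128 - 2P and Qs = 2P - 764.
Setting them equal: 29128 - 2P = 2P - 764 → 29892 = 4P, so P = 7473 and Q = 14182.
ΔQ = 14182 − 17166 = -2984.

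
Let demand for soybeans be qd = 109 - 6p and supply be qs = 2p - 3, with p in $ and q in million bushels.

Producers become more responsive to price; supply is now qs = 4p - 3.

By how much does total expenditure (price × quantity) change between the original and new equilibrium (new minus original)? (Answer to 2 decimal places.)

+118.16

Before the shock: 109 - 6p = 2p - 3 ⇒ 112 = 8p ⇒ p = 14, q = 25.
After the shift, demand is qd = 109 - 6p and supply is qs = 4p - 3.
New equilibrium: 109 - 6p = 4p - 3 ⇒ 112 = 10p ⇒ p = 11.2, q = 41.8.
Expenditure moves from 14×25 = 350 to 11.2×41.8 = 468.16; change = +118.16.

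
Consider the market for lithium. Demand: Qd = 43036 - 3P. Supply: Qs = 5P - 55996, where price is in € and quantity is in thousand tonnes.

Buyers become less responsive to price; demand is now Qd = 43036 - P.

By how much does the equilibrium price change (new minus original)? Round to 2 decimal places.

+4126.33

Initially, 43036 - 3P = 5P - 55996, so 99032 = 8P and P = 12379, Q = 5899.
The shock moves the curves to Qd = 43036 - P and Qs = 5P - 55996.
Equate the new curves: 43036 - P = 5P - 55996, giving 99032 = 6P, P = 49516/3 ≈ 16505.3333, Q = 79592/3 ≈ 26530.6667.
ΔP = 16505.3333 − 12379 = +4126.33.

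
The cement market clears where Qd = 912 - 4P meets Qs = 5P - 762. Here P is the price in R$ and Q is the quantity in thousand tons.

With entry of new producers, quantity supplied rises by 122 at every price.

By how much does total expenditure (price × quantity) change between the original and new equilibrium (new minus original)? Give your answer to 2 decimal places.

+7072.99

Before the shock: 912 - 4P = 5P - 762 ⇒ 1674 = 9P ⇒ P = 186, Q = 168.
The new curves are Qd = 912 - 4P (demand) and Qs = 5P - 640 (supply).
New equilibrium: 912 - 4P = 5P - 640 ⇒ 1552 = 9P ⇒ P = 1552/9 ≈ 172.4444, Q = 2000/9 ≈ 222.2222.
Expenditure moves from 186×168 = 31248 to 172.4444×222.2222 = 38320.9877; change = +7072.99.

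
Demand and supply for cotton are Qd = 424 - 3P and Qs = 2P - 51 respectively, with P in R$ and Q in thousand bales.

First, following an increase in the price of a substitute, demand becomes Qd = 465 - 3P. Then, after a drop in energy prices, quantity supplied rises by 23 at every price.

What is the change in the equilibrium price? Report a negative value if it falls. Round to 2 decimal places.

Solve the original market: 424 - 3P = 2P - 51, hence P = 95 and Q = 139.
After the shift, demand is Qd = 465 - 3P and supply is Qs = 2P - 28.
Clearing the new market: 465 - 3P = 2P - 28, so P = 98.6 and Q = 169.2.
ΔP = 98.6 − 95 = +3.60.

+3.60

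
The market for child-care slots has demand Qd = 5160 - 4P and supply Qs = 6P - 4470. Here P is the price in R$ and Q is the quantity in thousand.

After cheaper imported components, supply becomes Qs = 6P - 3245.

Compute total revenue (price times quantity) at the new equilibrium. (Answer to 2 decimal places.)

Original equilibrium: 5160 - 4P = 6P - 4470 gives 9630 = 10P, so P = 963 and Q = 1308.
The new curves are Qd = 5160 - 4P (demand) and Qs = 6P - 3245 (supply).
Clearing the new market: 5160 - 4P = 6P - 3245, so P = 840.5 and Q = 1798.
New expenditure = 840.5 × 1798 = 1511219.00.

1511219.00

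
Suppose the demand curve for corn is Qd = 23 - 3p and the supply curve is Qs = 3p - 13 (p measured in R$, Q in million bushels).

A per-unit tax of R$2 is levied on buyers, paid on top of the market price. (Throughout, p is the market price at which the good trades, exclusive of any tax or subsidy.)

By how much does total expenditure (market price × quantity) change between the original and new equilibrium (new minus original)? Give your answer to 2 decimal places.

-20.00

Initially, 23 - 3p = 3p - 13, so 36 = 6p and p = 6, Q = 5.
Since buyers pay the price plus the tax, the effective demand curve becomes Qd = 17 - 3p.
Equate the new curves: 17 - 3p = 3p - 13, giving 30 = 6p, p = 5, Q = 2.
Expenditure moves from 6×5 = 30 to 5×2 = 10; change = -20.00.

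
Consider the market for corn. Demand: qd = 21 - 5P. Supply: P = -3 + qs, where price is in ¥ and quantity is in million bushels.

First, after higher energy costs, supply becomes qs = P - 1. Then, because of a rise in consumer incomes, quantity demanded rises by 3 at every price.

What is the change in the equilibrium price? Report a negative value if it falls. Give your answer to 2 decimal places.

Before the shock: 21 - 5P = P + 3 ⇒ 18 = 6P ⇒ P = 3, q = 6.
After the shift, demand is qd = 24 - 5P and supply is qs = P - 1.
Setting them equal: 24 - 5P = P - 1 → 25 = 6P, so P = 25/6 ≈ 4.1667 and q = 19/6 ≈ 3.1667.
ΔP = 4.1667 − 3 = +1.17.

+1.17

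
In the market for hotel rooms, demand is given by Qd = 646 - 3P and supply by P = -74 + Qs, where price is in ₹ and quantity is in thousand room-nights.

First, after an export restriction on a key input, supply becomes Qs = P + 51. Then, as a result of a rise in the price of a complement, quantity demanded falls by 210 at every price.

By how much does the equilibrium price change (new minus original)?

Original equilibrium: 646 - 3P = P + 74 gives 572 = 4P, so P = 143 and Q = 217.
After the shift, demand is Qd = 436 - 3P and supply is Qs = P + 51.
Setting them equal: 436 - 3P = P + 51 → 385 = 4P, so P = 96.25 and Q = 147.25.
ΔP = 96.25 − 143 = -46.75.

-46.75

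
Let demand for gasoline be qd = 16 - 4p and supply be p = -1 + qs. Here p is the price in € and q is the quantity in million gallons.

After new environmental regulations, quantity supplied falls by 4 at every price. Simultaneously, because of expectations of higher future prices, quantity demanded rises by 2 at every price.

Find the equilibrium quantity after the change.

1.2

Original equilibrium: 16 - 4p = p + 1 gives 15 = 5p, so p = 3 and q = 4.
With the change applied: demand qd = 18 - 4p, supply qs = p - 3.
Setting them equal: 18 - 4p = p - 3 → 21 = 5p, so p = 4.2 and q = 1.2.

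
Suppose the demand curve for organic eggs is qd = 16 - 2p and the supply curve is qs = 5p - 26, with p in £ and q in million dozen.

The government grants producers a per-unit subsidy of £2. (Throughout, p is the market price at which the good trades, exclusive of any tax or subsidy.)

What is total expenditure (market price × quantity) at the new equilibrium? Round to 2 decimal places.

Original equilibrium: 16 - 2p = 5p - 26 gives 42 = 7p, so p = 6 and q = 4.
Since sellers receive the price plus the subsidy, the effective supply curve becomes qs = 5p - 16.
Clearing the new market: 16 - 2p = 5p - 16, so p = 32/7 ≈ 4.5714 and q = 48/7 ≈ 6.8571.
New expenditure = 4.5714 × 6.8571 = 31.35.

31.35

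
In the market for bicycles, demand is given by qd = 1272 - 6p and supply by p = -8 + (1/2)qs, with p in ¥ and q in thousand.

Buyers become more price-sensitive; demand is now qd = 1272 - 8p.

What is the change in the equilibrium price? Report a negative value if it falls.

-31.4

Before the shock: 1272 - 6p = 2p + 16 ⇒ 1256 = 8p ⇒ p = 157, q = 330.
With the change applied: demand qd = 1272 - 8p, supply qs = 2p + 16.
Setting them equal: 1272 - 8p = 2p + 16 → 1256 = 10p, so p = 125.6 and q = 267.2.
Δp = 125.6 − 157 = -31.4.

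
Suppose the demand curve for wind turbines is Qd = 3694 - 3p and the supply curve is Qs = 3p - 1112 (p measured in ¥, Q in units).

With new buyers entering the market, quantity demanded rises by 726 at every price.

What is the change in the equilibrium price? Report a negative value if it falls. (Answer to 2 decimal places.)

Original equilibrium: 3694 - 3p = 3p - 1112 gives 4806 = 6p, so p = 801 and Q = 1291.
The new curves are Qd = 4420 - 3p (demand) and Qs = 3p - 1112 (supply).
Equate the new curves: 4420 - 3p = 3p - 1112, giving 5532 = 6p, p = 922, Q = 1654.
Δp = 922 − 801 = +121.00.

+121.00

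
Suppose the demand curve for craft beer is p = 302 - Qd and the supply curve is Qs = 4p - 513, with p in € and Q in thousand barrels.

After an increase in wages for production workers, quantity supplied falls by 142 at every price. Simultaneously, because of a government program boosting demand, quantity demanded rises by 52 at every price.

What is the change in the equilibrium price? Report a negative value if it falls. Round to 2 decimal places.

+38.80

Before the shock: 302 - p = 4p - 513 ⇒ 815 = 5p ⇒ p = 163, Q = 139.
The new curves are Qd = 354 - p (demand) and Qs = 4p - 655 (supply).
Clearing the new market: 354 - p = 4p - 655, so p = 201.8 and Q = 152.2.
Δp = 201.8 − 163 = +38.80.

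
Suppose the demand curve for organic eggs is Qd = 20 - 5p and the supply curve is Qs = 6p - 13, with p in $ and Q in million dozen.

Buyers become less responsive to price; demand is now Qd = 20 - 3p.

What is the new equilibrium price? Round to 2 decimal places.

3.67

Solve the original market: 20 - 5p = 6p - 13, hence p = 3 and Q = 5.
The shock moves the curves to Qd = 20 - 3p and Qs = 6p - 13.
Setting them equal: 20 - 3p = 6p - 13 → 33 = 9p, so p = 11/3 ≈ 3.6667 and Q = 9.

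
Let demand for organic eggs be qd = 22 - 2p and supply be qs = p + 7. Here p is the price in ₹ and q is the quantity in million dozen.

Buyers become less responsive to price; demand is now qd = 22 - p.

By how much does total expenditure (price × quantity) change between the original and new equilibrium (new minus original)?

+48.75

Original equilibrium: 22 - 2p = p + 7 gives 15 = 3p, so p = 5 and q = 12.
After the shift, demand is qd = 22 - p and supply is qs = p + 7.
Equate the new curves: 22 - p = p + 7, giving 15 = 2p, p = 7.5, q = 14.5.
Expenditure moves from 5×12 = 60 to 7.5×14.5 = 108.75; change = +48.75.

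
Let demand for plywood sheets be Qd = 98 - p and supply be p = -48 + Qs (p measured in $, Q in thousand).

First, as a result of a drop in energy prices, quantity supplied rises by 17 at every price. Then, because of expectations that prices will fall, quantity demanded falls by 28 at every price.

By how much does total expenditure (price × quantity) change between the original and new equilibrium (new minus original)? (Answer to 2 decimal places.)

-1656.25

Initially, 98 - p = p + 48, so 50 = 2p and p = 25, Q = 73.
After the shift, demand is Qd = 70 - p and supply is Qs = p + 65.
Setting them equal: 70 - p = p + 65 → 5 = 2p, so p = 2.5 and Q = 67.5.
Expenditure moves from 25×73 = 1825 to 2.5×67.5 = 168.75; change = -1656.25.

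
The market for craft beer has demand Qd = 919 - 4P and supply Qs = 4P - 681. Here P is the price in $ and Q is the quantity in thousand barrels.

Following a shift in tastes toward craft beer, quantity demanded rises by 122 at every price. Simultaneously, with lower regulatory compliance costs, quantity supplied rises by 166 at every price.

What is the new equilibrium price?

Solve the original market: 919 - 4P = 4P - 681, hence P = 200 and Q = 119.
The shock moves the curves to Qd = 1041 - 4P and Qs = 4P - 515.
Equate the new curves: 1041 - 4P = 4P - 515, giving 1556 = 8P, P = 194.5, Q = 263.

194.5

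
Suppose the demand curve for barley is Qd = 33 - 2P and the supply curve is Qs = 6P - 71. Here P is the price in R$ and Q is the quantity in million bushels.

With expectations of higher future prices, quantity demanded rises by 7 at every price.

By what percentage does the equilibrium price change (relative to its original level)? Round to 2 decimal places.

+6.73

Initially, 33 - 2P = 6P - 71, so 104 = 8P and P = 13, Q = 7.
With the change applied: demand Qd = 40 - 2P, supply Qs = 6P - 71.
Setting them equal: 40 - 2P = 6P - 71 → 111 = 8P, so P = 13.875 and Q = 12.25.
%ΔP = (13.875 − 13) / 13 × 100 = +6.73%.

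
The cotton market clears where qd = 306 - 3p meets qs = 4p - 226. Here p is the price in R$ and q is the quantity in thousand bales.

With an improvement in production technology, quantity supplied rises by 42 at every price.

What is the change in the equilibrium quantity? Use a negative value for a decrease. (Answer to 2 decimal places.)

Original equilibrium: 306 - 3p = 4p - 226 gives 532 = 7p, so p = 76 and q = 78.
The new curves are qd = 306 - 3p (demand) and qs = 4p - 184 (supply).
Setting them equal: 306 - 3p = 4p - 184 → 490 = 7p, so p = 70 and q = 96.
Δq = 96 − 78 = +18.00.

+18.00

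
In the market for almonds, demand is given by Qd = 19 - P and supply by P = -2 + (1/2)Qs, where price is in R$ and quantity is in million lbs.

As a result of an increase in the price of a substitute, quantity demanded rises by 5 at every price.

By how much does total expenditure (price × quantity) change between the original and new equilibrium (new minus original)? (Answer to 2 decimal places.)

Original equilibrium: 19 - P = 2P + 4 gives 15 = 3P, so P = 5 and Q = 14.
The new curves are Qd = 24 - P (demand) and Qs = 2P + 4 (supply).
Setting them equal: 24 - P = 2P + 4 → 20 = 3P, so P = 20/3 ≈ 6.6667 and Q = 52/3 ≈ 17.3333.
Expenditure moves from 5×14 = 70 to 6.6667×17.3333 = 115.5556; change = +45.56.

+45.56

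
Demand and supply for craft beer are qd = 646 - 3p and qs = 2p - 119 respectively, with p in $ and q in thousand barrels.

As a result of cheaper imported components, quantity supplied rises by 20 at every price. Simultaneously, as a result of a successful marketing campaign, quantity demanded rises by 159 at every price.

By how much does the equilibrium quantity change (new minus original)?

Before the shock: 646 - 3p = 2p - 119 ⇒ 765 = 5p ⇒ p = 153, q = 187.
The shock moves the curves to qd = 805 - 3p and qs = 2p - 99.
Setting them equal: 805 - 3p = 2p - 99 → 904 = 5p, so p = 180.8 and q = 262.6.
Δq = 262.6 − 187 = +75.6.

+75.6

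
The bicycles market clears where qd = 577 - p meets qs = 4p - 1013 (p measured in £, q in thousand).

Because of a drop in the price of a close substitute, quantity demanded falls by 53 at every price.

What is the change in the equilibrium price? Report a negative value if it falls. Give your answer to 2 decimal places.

Initially, 577 - p = 4p - 1013, so 1590 = 5p and p = 318, q = 259.
The new curves are qd = 524 - p (demand) and qs = 4p - 1013 (supply).
New equilibrium: 524 - p = 4p - 1013 ⇒ 1537 = 5p ⇒ p = 307.4, q = 216.6.
Δp = 307.4 − 318 = -10.60.

-10.60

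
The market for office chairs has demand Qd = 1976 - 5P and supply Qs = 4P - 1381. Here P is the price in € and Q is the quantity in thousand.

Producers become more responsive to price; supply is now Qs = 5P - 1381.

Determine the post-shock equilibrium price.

335.7

Solve the original market: 1976 - 5P = 4P - 1381, hence P = 373 and Q = 111.
After the shift, demand is Qd = 1976 - 5P and supply is Qs = 5P - 1381.
New equilibrium: 1976 - 5P = 5P - 1381 ⇒ 3357 = 10P ⇒ P = 335.7, Q = 297.5.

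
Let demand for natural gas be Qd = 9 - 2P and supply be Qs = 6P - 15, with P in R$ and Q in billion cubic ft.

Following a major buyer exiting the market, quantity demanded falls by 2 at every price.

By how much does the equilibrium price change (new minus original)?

-0.25

Original equilibrium: 9 - 2P = 6P - 15 gives 24 = 8P, so P = 3 and Q = 3.
After the shift, demand is Qd = 7 - 2P and supply is Qs = 6P - 15.
New equilibrium: 7 - 2P = 6P - 15 ⇒ 22 = 8P ⇒ P = 2.75, Q = 1.5.
ΔP = 2.75 − 3 = -0.25.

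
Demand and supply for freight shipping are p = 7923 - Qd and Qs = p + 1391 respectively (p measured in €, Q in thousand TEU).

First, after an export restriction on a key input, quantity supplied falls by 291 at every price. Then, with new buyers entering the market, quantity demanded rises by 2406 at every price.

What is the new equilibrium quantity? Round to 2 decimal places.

5714.50

Solve the original market: 7923 - p = p + 1391, hence p = 3266 and Q = 4657.
The shock moves the curves to Qd = 10329 - p and Qs = p + 1100.
Setting them equal: 10329 - p = p + 1100 → 9229 = 2p, so p = 4614.5 and Q = 5714.5.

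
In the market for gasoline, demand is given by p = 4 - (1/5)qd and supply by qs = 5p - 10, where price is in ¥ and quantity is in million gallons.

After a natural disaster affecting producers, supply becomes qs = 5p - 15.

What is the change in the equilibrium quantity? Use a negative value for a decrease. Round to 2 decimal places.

Original equilibrium: 20 - 5p = 5p - 10 gives 30 = 10p, so p = 3 and q = 5.
After the shift, demand is qd = 20 - 5p and supply is qs = 5p - 15.
Clearing the new market: 20 - 5p = 5p - 15, so p = 3.5 and q = 2.5.
Δq = 2.5 − 5 = -2.50.

-2.50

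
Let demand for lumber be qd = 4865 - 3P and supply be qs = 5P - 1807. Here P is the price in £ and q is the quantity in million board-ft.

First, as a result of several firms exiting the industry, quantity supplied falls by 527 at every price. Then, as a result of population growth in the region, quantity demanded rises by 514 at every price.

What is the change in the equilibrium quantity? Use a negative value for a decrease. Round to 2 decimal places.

+123.63

Initially, 4865 - 3P = 5P - 1807, so 6672 = 8P and P = 834, q = 2363.
The shock moves the curves to qd = 5379 - 3P and qs = 5P - 2334.
New equilibrium: 5379 - 3P = 5P - 2334 ⇒ 7713 = 8P ⇒ P = 964.125, q = 2486.625.
Δq = 2486.625 − 2363 = +123.63.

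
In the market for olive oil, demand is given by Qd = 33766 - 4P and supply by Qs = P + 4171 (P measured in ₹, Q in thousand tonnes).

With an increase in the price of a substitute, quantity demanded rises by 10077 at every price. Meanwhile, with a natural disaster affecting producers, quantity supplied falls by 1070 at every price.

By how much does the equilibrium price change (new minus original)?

Initially, 33766 - 4P = P + 4171, so 29595 = 5P and P = 5919, Q = 10090.
The shock moves the curves to Qd = 43843 - 4P and Qs = P + 3101.
Equate the new curves: 43843 - 4P = P + 3101, giving 40742 = 5P, P = 8148.4, Q = 11249.4.
ΔP = 8148.4 − 5919 = +2229.4.

+2229.4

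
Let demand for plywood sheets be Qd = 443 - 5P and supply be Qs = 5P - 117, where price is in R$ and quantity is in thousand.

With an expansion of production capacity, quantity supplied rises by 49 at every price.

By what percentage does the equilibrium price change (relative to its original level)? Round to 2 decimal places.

Before the shock: 443 - 5P = 5P - 117 ⇒ 560 = 10P ⇒ P = 56, Q = 163.
With the change applied: demand Qd = 443 - 5P, supply Qs = 5P - 68.
Clearing the new market: 443 - 5P = 5P - 68, so P = 51.1 and Q = 187.5.
%ΔP = (51.1 − 56) / 56 × 100 = -8.75%.

-8.75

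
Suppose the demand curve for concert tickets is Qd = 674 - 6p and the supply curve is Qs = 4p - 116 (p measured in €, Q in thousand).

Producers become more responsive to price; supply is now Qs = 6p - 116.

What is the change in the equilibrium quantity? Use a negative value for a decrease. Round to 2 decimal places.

Solve the original market: 674 - 6p = 4p - 116, hence p = 79 and Q = 200.
The new curves are Qd = 674 - 6p (demand) and Qs = 6p - 116 (supply).
New equilibrium: 674 - 6p = 6p - 116 ⇒ 790 = 12p ⇒ p = 395/6 ≈ 65.8333, Q = 279.
ΔQ = 279 − 200 = +79.00.

+79.00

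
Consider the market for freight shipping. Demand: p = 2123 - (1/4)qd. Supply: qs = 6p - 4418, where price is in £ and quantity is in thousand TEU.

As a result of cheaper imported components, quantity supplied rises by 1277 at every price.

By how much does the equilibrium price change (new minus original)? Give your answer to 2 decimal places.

Solve the original market: 8492 - 4p = 6p - 4418, hence p = 1291 and q = 3328.
The shock moves the curves to qd = 8492 - 4p and qs = 6p - 3141.
Clearing the new market: 8492 - 4p = 6p - 3141, so p = 1163.3 and q = 3838.8.
Δp = 1163.3 − 1291 = -127.70.

-127.70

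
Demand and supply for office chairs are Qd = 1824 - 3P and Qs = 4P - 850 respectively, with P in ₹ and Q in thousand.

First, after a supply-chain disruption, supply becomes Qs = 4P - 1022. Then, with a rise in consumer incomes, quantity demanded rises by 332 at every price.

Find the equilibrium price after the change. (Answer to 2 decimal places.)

454.00

Original equilibrium: 1824 - 3P = 4P - 850 gives 2674 = 7P, so P = 382 and Q = 678.
With the change applied: demand Qd = 2156 - 3P, supply Qs = 4P - 1022.
Clearing the new market: 2156 - 3P = 4P - 1022, so P = 454 and Q = 794.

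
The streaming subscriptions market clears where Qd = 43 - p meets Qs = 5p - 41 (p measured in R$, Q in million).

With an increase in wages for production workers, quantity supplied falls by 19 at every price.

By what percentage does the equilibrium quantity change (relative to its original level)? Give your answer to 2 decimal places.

-10.92

Before the shock: 43 - p = 5p - 41 ⇒ 84 = 6p ⇒ p = 14, Q = 29.
The new curves are Qd = 43 - p (demand) and Qs = 5p - 60 (supply).
New equilibrium: 43 - p = 5p - 60 ⇒ 103 = 6p ⇒ p = 103/6 ≈ 17.1667, Q = 155/6 ≈ 25.8333.
%ΔQ = (25.8333 − 29) / 29 × 100 = -10.92%.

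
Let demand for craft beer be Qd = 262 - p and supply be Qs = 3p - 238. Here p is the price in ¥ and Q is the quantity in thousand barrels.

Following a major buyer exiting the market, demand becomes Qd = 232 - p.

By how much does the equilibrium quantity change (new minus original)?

Before the shock: 262 - p = 3p - 238 ⇒ 500 = 4p ⇒ p = 125, Q = 137.
The new curves are Qd = 232 - p (demand) and Qs = 3p - 238 (supply).
Equate the new curves: 232 - p = 3p - 238, giving 470 = 4p, p = 117.5, Q = 114.5.
ΔQ = 114.5 − 137 = -22.5.

-22.5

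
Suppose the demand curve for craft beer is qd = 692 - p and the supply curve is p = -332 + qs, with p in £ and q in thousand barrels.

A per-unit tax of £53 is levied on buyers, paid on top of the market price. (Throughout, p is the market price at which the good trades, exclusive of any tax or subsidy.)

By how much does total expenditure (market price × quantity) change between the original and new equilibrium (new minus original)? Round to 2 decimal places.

Before the shock: 692 - p = p + 332 ⇒ 360 = 2p ⇒ p = 180, q = 512.
Since buyers pay the price plus the tax, the effective demand curve becomes qd = 639 - p.
Equate the new curves: 639 - p = p + 332, giving 307 = 2p, p = 153.5, q = 485.5.
Expenditure moves from 180×512 = 92160 to 153.5×485.5 = 74524.25; change = -17635.75.

-17635.75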